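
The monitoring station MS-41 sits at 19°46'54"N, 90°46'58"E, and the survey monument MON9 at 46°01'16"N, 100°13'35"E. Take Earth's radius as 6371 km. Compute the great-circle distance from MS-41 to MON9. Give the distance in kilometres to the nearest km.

MS-41: φ = +19.78167°, λ = +90.78278°
MON9: φ = +46.02111°, λ = +100.22639°
Δφ = 26.2394°,  Δλ = 9.4436°
a = sin²(Δφ/2) + cos φ₁ cos φ₂ sin²(Δλ/2) = 0.055951
c = 2·arcsin(√a) = 0.477604 rad = 27.3647°
d = R·c = 6371 × 0.477604 = 3042.8 km

3043 km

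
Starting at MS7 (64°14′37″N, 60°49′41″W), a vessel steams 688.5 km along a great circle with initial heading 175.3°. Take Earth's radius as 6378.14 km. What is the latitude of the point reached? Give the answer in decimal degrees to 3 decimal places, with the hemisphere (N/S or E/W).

58.076°N

MS7: φ = +64.24361°, λ = -60.82806°
δ = d/R = 688.5/6378.14 = 0.107947 rad
φ₂ = arcsin(sin φ₁ cos δ + cos φ₁ sin δ cos θ)
   = arcsin(0.90065·0.99418 + 0.43455·0.10774·-0.99664) = 58.07577°
λ₂ = λ₁ + atan2(sin θ sin δ cos φ₁, cos δ − sin φ₁ sin φ₂) = -59.87151°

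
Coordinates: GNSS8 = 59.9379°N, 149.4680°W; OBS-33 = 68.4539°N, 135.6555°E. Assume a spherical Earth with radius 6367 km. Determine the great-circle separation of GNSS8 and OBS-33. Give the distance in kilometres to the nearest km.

Δφ = 8.5160°,  Δλ = -74.8765°
a = sin²(Δφ/2) + cos φ₁ cos φ₂ sin²(Δλ/2) = 0.073499
c = 2·arcsin(√a) = 0.549084 rad = 31.4602°
d = R·c = 6367 × 0.549084 = 3496.0 km

3496 km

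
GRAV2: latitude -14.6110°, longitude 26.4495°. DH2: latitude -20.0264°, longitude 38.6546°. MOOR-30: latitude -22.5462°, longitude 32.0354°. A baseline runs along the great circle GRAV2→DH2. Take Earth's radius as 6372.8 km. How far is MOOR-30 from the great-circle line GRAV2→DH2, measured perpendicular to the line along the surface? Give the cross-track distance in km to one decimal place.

536.1 km

δ₁₃ = central angle GRAV2→MOOR-30 = 0.166439 rad  (haversine)
θ₁₃ = bearing GRAV2→MOOR-30 = 147.137°,  θ₁₂ = bearing GRAV2→DH2 = 116.662°
dₓₜ = R·arcsin(sin δ₁₃ · sin(θ₁₃ − θ₁₂)) = 6372.8·arcsin(0.16567·sin(30.476°)) = 536.099 km
|dₓₜ| = 536.099 km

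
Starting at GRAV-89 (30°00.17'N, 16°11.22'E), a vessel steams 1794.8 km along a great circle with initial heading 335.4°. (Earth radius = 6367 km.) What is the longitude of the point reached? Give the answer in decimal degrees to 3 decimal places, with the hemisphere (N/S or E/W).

GRAV-89: φ = +30.00283°, λ = +16.18700°
δ = d/R = 1794.8/6367 = 0.281891 rad
φ₂ = arcsin(sin φ₁ cos δ + cos φ₁ sin δ cos θ)
   = arcsin(0.50004·0.96053 + 0.86600·0.27817·0.90924) = 44.37403°
λ₂ = λ₁ + atan2(sin θ sin δ cos φ₁, cos δ − sin φ₁ sin φ₂) = 6.86384°

6.864°E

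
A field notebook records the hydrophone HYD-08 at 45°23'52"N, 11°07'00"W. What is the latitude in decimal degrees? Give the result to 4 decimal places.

45.3978°N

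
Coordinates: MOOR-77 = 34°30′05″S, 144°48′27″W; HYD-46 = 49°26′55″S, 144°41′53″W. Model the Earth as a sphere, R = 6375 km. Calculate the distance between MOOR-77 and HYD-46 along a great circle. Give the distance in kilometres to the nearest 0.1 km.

1663.1 km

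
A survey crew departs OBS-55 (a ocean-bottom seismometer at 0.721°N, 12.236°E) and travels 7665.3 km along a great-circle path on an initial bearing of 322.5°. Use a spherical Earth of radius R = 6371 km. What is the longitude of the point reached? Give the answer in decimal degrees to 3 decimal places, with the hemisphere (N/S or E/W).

δ = d/R = 7665.3/6371 = 1.203155 rad
φ₂ = arcsin(sin φ₁ cos δ + cos φ₁ sin δ cos θ)
   = arcsin(0.01258·0.35942 + 0.99992·0.93318·0.79335) = 48.14224°
λ₂ = λ₁ + atan2(sin θ sin δ cos φ₁, cos δ − sin φ₁ sin φ₂) = -46.12128°

46.121°W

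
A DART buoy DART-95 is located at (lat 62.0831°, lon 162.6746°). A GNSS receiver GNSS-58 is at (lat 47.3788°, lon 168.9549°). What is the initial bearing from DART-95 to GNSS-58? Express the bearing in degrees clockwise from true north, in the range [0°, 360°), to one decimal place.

163.5°

Δλ = 6.2803°
y = sin Δλ · cos φ₂ = 0.074075
x = cos φ₁ sin φ₂ − sin φ₁ cos φ₂ cos Δλ = -0.250240
θ = atan2(y, x) = 163.5104° → 163.5104° (mod 360°)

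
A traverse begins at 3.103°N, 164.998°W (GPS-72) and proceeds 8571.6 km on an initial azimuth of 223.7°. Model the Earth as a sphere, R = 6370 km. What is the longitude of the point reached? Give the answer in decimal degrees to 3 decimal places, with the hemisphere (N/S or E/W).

126.194°E

δ = d/R = 8571.6/6370 = 1.345620 rad
φ₂ = arcsin(sin φ₁ cos δ + cos φ₁ sin δ cos θ)
   = arcsin(0.05413·0.22328 + 0.99853·0.97475·-0.72297) = -43.75659°
λ₂ = λ₁ + atan2(sin θ sin δ cos φ₁, cos δ − sin φ₁ sin φ₂) = 126.19366°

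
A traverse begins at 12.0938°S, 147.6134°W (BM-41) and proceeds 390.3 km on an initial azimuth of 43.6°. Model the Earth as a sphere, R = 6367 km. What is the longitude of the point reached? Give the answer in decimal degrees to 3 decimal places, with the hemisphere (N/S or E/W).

δ = d/R = 390.3/6367 = 0.061300 rad
φ₂ = arcsin(sin φ₁ cos δ + cos φ₁ sin δ cos θ)
   = arcsin(-0.20951·0.99812 + 0.97781·0.06126·0.72417) = -9.54020°
λ₂ = λ₁ + atan2(sin θ sin δ cos φ₁, cos δ − sin φ₁ sin φ₂) = -145.15810°

145.158°W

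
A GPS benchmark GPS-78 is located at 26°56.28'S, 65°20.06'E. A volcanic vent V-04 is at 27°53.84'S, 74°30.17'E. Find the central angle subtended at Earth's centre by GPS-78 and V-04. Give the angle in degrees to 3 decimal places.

GPS-78: φ = -26.93800°, λ = +65.33433°
V-04: φ = -27.89733°, λ = +74.50283°
Δφ = -0.9593°,  Δλ = 9.1685°
a = sin²(Δφ/2) + cos φ₁ cos φ₂ sin²(Δλ/2) = 0.005103
c = 2·arcsin(√a) = 0.142994 rad = 8.1930°

8.193°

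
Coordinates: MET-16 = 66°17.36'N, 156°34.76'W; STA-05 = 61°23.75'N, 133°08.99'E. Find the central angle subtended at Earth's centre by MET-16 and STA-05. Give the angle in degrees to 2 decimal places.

MET-16: φ = +66.28933°, λ = -156.57933°
STA-05: φ = +61.39583°, λ = +133.14983°
Δφ = -4.8935°,  Δλ = -70.2708°
a = sin²(Δφ/2) + cos φ₁ cos φ₂ sin²(Δλ/2) = 0.065586
c = 2·arcsin(√a) = 0.517968 rad = 29.6774°

29.68°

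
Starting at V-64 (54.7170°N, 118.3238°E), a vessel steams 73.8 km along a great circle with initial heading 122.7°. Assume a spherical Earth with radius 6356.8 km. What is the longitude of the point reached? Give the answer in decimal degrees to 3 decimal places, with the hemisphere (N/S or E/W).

δ = d/R = 73.8/6356.8 = 0.011610 rad
φ₂ = arcsin(sin φ₁ cos δ + cos φ₁ sin δ cos θ)
   = arcsin(0.81631·0.99993 + 0.57762·0.01161·-0.54024) = 54.35382°
λ₂ = λ₁ + atan2(sin θ sin δ cos φ₁, cos δ − sin φ₁ sin φ₂) = 119.28432°

119.284°E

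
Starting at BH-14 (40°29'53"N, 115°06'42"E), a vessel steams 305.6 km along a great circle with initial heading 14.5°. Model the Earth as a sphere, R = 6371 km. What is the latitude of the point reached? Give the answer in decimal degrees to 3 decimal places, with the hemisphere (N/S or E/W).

43.155°N

BH-14: φ = +40.49806°, λ = +115.11167°
δ = d/R = 305.6/6371 = 0.047967 rad
φ₂ = arcsin(sin φ₁ cos δ + cos φ₁ sin δ cos θ)
   = arcsin(0.64942·0.99885 + 0.76043·0.04795·0.96815) = 43.15510°
λ₂ = λ₁ + atan2(sin θ sin δ cos φ₁, cos δ − sin φ₁ sin φ₂) = 116.05463°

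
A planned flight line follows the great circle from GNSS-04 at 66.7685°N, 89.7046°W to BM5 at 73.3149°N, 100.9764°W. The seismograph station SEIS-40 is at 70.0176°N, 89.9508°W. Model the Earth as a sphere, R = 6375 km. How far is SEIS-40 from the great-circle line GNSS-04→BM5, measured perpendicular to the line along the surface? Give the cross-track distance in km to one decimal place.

145.6 km

δ₁₃ = central angle GNSS-04→SEIS-40 = 0.056729 rad  (haversine)
θ₁₃ = bearing GNSS-04→SEIS-40 = 358.516°,  θ₁₂ = bearing GNSS-04→BM5 = 334.770°
dₓₜ = R·arcsin(sin δ₁₃ · sin(θ₁₃ − θ₁₂)) = 6375·arcsin(0.05670·sin(23.746°)) = 145.567 km
|dₓₜ| = 145.567 km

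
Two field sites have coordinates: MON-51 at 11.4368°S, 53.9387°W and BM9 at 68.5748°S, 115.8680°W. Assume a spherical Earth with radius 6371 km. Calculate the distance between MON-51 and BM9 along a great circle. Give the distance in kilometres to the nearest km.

7709 km

Δφ = -57.1380°,  Δλ = -61.9293°
a = sin²(Δφ/2) + cos φ₁ cos φ₂ sin²(Δλ/2) = 0.323470
c = 2·arcsin(√a) = 1.209956 rad = 69.3254°
d = R·c = 6371 × 1.209956 = 7708.6 km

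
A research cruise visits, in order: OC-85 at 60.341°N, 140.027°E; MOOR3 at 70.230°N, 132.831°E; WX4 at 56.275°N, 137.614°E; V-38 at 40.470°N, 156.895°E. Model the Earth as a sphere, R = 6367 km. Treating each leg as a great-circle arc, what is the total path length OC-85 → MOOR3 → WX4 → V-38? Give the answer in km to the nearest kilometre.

4959 km

OC-85→MOOR3: c = 0.180110 rad, d = 1146.76 km
MOOR3→WX4: c = 0.246258 rad, d = 1567.92 km
WX4→V-38: c = 0.352526 rad, d = 2244.53 km
Total = 1146.76 + 1567.92 + 2244.53 = 4959.22 km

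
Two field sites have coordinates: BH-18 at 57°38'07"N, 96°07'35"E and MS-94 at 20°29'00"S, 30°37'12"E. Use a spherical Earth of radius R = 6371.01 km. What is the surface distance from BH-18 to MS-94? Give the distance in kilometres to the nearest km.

BH-18: φ = +57.63528°, λ = +96.12639°
MS-94: φ = -20.48333°, λ = +30.62000°
Δφ = -78.1186°,  Δλ = -65.5064°
a = sin²(Δφ/2) + cos φ₁ cos φ₂ sin²(Δλ/2) = 0.543837
c = 2·arcsin(√a) = 1.658582 rad = 95.0298°
d = R·c = 6371.01 × 1.658582 = 10566.8 km

10567 km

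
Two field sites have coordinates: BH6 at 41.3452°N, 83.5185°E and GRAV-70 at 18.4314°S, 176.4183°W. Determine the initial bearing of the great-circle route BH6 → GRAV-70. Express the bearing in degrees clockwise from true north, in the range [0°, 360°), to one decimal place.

Δλ = 100.0632°
y = sin Δλ · cos φ₂ = 0.934108
x = cos φ₁ sin φ₂ − sin φ₁ cos φ₂ cos Δλ = -0.127854
θ = atan2(y, x) = 97.7938° → 97.7938° (mod 360°)

97.8°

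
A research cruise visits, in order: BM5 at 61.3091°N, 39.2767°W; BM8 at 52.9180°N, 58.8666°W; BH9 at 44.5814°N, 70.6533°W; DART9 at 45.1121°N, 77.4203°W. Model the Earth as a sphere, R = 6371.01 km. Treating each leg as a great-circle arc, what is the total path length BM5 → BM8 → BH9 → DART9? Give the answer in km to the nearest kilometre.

3297 km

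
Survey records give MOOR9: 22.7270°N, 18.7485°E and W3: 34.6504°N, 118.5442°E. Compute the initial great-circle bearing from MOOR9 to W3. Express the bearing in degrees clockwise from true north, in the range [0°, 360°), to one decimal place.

54.5°

Δλ = 99.7957°
y = sin Δλ · cos φ₂ = 0.810643
x = cos φ₁ sin φ₂ − sin φ₁ cos φ₂ cos Δλ = 0.578494
θ = atan2(y, x) = 54.4875° → 54.4875° (mod 360°)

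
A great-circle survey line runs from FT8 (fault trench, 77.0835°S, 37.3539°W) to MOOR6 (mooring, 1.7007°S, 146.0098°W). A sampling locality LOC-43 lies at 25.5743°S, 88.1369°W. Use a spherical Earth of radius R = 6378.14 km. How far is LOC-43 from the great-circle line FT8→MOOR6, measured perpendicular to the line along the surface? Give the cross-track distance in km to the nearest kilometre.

4581 km

δ₁₃ = central angle FT8→LOC-43 = 0.990537 rad  (haversine)
θ₁₃ = bearing FT8→LOC-43 = 303.319°,  θ₁₂ = bearing FT8→MOOR6 = 251.423°
dₓₜ = R·arcsin(sin δ₁₃ · sin(θ₁₃ − θ₁₂)) = 6378.14·arcsin(0.83632·sin(51.896°)) = 4581.292 km
|dₓₜ| = 4581.292 km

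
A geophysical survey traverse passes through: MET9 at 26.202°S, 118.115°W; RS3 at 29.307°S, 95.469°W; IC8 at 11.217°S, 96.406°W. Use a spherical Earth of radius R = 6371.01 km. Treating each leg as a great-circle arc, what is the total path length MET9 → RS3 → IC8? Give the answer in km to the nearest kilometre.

4265 km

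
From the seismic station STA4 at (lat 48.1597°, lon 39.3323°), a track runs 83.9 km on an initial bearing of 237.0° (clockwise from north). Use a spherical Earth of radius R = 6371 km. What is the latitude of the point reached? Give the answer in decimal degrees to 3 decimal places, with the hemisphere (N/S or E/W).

δ = d/R = 83.9/6371 = 0.013169 rad
φ₂ = arcsin(sin φ₁ cos δ + cos φ₁ sin δ cos θ)
   = arcsin(0.74501·0.99991 + 0.66706·0.01317·-0.54464) = 47.74489°
λ₂ = λ₁ + atan2(sin θ sin δ cos φ₁, cos δ − sin φ₁ sin φ₂) = 38.39122°

47.745°N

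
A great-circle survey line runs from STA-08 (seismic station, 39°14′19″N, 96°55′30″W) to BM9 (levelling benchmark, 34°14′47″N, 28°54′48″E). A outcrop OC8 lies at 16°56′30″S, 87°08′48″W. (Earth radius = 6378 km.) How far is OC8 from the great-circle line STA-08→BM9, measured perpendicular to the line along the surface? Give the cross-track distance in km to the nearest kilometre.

4696 km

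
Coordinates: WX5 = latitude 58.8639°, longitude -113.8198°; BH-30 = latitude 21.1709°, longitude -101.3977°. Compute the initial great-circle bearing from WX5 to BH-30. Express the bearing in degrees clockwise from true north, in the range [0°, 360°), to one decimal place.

Δλ = 12.4221°
y = sin Δλ · cos φ₂ = 0.200594
x = cos φ₁ sin φ₂ − sin φ₁ cos φ₂ cos Δλ = -0.592745
θ = atan2(y, x) = 161.3034° → 161.3034° (mod 360°)

161.3°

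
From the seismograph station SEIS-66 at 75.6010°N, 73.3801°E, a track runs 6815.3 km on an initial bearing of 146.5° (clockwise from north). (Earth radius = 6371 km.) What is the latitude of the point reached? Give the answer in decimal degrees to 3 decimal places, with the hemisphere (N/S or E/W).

δ = d/R = 6815.3/6371 = 1.069738 rad
φ₂ = arcsin(sin φ₁ cos δ + cos φ₁ sin δ cos θ)
   = arcsin(0.96859·0.48035 + 0.24867·0.87707·-0.83389) = 16.46267°
λ₂ = λ₁ + atan2(sin θ sin δ cos φ₁, cos δ − sin φ₁ sin φ₂) = 103.69710°

16.463°N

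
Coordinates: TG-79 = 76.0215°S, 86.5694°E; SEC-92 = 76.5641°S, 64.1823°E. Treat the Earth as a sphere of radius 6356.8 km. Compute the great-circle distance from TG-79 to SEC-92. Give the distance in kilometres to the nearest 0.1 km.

Δφ = -0.5426°,  Δλ = -22.3871°
a = sin²(Δφ/2) + cos φ₁ cos φ₂ sin²(Δλ/2) = 0.002138
c = 2·arcsin(√a) = 0.092500 rad = 5.2999°
d = R·c = 6356.8 × 0.092500 = 588.0 km

588.0 km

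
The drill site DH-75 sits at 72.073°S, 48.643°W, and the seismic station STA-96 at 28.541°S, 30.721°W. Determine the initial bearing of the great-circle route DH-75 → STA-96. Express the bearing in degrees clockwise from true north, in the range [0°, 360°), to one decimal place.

Δλ = 17.9220°
y = sin Δλ · cos φ₂ = 0.270326
x = cos φ₁ sin φ₂ − sin φ₁ cos φ₂ cos Δλ = 0.648202
θ = atan2(y, x) = 22.6381° → 22.6381° (mod 360°)

22.6°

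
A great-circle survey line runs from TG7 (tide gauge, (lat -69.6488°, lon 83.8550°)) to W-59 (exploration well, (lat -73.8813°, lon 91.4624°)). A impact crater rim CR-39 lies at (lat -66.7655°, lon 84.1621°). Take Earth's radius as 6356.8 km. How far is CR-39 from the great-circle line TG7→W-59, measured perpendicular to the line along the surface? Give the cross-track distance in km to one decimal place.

δ₁₃ = central angle TG7→CR-39 = 0.050362 rad  (haversine)
θ₁₃ = bearing TG7→CR-39 = 2.407°,  θ₁₂ = bearing TG7→W-59 = 154.220°
dₓₜ = R·arcsin(sin δ₁₃ · sin(θ₁₃ − θ₁₂)) = 6356.8·arcsin(0.05034·sin(-151.812°)) = -151.173 km
|dₓₜ| = 151.173 km

151.2 km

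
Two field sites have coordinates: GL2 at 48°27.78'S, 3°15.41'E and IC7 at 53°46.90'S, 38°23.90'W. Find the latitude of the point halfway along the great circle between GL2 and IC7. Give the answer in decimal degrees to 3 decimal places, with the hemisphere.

GL2: φ = -48.46300°, λ = +3.25683°
IC7: φ = -53.78167°, λ = -38.39833°
Bx = cos φ₂ cos Δλ = 0.441469,  By = cos φ₂ sin Δλ = -0.392715
φₘ = atan2(sin φ₁ + sin φ₂, √((cos φ₁ + Bx)² + By²)) = -52.99281°
λₘ = λ₁ + atan2(By, cos φ₁ + Bx) = -16.31530°

52.993°S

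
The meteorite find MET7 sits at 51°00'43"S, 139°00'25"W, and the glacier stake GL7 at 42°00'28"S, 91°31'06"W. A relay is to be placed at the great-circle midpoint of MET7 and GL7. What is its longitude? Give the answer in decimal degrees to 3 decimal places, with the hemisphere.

113.172°W

MET7: φ = -51.01194°, λ = -139.00694°
GL7: φ = -42.00778°, λ = -91.51833°
Bx = cos φ₂ cos Δλ = 0.502109,  By = cos φ₂ sin Δλ = 0.547737
φₘ = atan2(sin φ₁ + sin φ₂, √((cos φ₁ + Bx)² + By²)) = -49.01212°
λₘ = λ₁ + atan2(By, cos φ₁ + Bx) = -113.17160°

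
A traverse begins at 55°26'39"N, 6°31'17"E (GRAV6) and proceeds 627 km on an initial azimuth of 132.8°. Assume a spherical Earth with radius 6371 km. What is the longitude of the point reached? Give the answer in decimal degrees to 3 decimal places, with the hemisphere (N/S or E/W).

13.160°E

GRAV6: φ = +55.44417°, λ = +6.52139°
δ = d/R = 627/6371 = 0.098415 rad
φ₂ = arcsin(sin φ₁ cos δ + cos φ₁ sin δ cos θ)
   = arcsin(0.82357·0.99516 + 0.56721·0.09826·-0.67944) = 51.41854°
λ₂ = λ₁ + atan2(sin θ sin δ cos φ₁, cos δ − sin φ₁ sin φ₂) = 13.15981°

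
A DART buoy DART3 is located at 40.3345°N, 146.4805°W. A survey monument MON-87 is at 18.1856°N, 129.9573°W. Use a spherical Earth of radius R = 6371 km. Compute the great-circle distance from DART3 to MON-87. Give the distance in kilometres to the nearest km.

2927 km

Δφ = -22.1489°,  Δλ = 16.5232°
a = sin²(Δφ/2) + cos φ₁ cos φ₂ sin²(Δλ/2) = 0.051850
c = 2·arcsin(√a) = 0.459440 rad = 26.3240°
d = R·c = 6371 × 0.459440 = 2927.1 km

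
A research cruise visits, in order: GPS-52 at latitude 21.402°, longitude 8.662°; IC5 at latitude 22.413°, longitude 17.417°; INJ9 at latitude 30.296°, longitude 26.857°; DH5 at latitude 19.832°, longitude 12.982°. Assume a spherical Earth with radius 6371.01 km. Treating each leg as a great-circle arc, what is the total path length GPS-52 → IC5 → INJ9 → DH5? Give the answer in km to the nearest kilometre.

GPS-52→IC5: c = 0.142841 rad, d = 910.04 km
IC5→INJ9: c = 0.201633 rad, d = 1284.61 km
INJ9→DH5: c = 0.284972 rad, d = 1815.56 km
Total = 910.04 + 1284.61 + 1815.56 = 4010.21 km

4010 km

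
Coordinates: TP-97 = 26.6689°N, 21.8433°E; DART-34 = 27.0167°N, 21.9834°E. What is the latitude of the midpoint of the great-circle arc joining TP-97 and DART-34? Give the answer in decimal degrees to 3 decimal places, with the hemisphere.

26.843°N

Bx = cos φ₂ cos Δλ = 0.890871,  By = cos φ₂ sin Δλ = 0.002178
φₘ = atan2(sin φ₁ + sin φ₂, √((cos φ₁ + Bx)² + By²)) = 26.84282°
λₘ = λ₁ + atan2(By, cos φ₁ + Bx) = 21.91324°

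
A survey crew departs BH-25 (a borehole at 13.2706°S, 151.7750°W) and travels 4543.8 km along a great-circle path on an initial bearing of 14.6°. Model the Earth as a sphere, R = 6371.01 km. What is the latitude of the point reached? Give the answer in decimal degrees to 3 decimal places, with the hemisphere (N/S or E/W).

26.271°N

δ = d/R = 4543.8/6371.01 = 0.713199 rad
φ₂ = arcsin(sin φ₁ cos δ + cos φ₁ sin δ cos θ)
   = arcsin(-0.22955·0.75627 + 0.97330·0.65426·0.96771) = 26.27123°
λ₂ = λ₁ + atan2(sin θ sin δ cos φ₁, cos δ − sin φ₁ sin φ₂) = -141.17713°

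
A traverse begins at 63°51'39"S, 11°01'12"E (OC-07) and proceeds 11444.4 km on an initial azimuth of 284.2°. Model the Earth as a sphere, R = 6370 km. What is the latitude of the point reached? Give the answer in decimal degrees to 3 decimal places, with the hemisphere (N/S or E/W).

OC-07: φ = -63.86083°, λ = +11.02000°
δ = d/R = 11444.4/6370 = 1.796609 rad
φ₂ = arcsin(sin φ₁ cos δ + cos φ₁ sin δ cos θ)
   = arcsin(-0.89773·-0.22390 + 0.44055·0.97461·0.24531) = 17.83801°
λ₂ = λ₁ + atan2(sin θ sin δ cos φ₁, cos δ − sin φ₁ sin φ₂) = -71.98131°

17.838°N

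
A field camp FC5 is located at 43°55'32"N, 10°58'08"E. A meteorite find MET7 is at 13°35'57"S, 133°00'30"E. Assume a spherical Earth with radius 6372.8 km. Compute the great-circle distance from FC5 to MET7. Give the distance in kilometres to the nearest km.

FC5: φ = +43.92556°, λ = +10.96889°
MET7: φ = -13.59917°, λ = +133.00833°
Δφ = -57.5247°,  Δλ = 122.0394°
a = sin²(Δφ/2) + cos φ₁ cos φ₂ sin²(Δλ/2) = 0.767246
c = 2·arcsin(√a) = 2.134703 rad = 122.3095°
d = R·c = 6372.8 × 2.134703 = 13604.0 km

13604 km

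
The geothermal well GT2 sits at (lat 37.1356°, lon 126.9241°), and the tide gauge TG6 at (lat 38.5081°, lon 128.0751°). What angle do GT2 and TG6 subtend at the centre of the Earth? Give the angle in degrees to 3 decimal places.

Δφ = 1.3725°,  Δλ = 1.1510°
a = sin²(Δφ/2) + cos φ₁ cos φ₂ sin²(Δλ/2) = 0.000206
c = 2·arcsin(√a) = 0.028733 rad = 1.6463°

1.646°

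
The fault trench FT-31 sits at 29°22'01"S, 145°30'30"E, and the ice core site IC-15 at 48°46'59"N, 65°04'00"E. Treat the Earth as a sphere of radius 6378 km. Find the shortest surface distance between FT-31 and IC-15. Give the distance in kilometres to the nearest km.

FT-31: φ = -29.36694°, λ = +145.50833°
IC-15: φ = +48.78306°, λ = +65.06667°
Δφ = 78.1500°,  Δλ = -80.4417°
a = sin²(Δφ/2) + cos φ₁ cos φ₂ sin²(Δλ/2) = 0.636768
c = 2·arcsin(√a) = 1.847864 rad = 105.8748°
d = R·c = 6378 × 1.847864 = 11785.7 km

11786 km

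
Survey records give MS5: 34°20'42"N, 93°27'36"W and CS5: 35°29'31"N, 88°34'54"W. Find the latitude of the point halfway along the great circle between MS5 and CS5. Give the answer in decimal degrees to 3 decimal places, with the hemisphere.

34.943°N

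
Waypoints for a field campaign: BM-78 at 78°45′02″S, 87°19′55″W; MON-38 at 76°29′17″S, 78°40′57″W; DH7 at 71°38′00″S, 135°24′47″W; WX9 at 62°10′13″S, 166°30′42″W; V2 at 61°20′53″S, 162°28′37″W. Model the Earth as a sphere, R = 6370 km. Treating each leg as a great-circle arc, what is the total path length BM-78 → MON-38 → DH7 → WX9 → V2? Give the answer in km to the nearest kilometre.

3974 km

BM-78: φ = -78.75056°, λ = -87.33194°
MON-38: φ = -76.48806°, λ = -78.68250°
DH7: φ = -71.63333°, λ = -135.41306°
WX9: φ = -62.17028°, λ = -166.51167°
V2: φ = -61.34806°, λ = -162.47694°
BM-78→MON-38: c = 0.050955 rad, d = 324.59 km
MON-38→DH7: c = 0.272214 rad, d = 1734.00 km
DH7→WX9: c = 0.264397 rad, d = 1684.21 km
WX9→V2: c = 0.036272 rad, d = 231.05 km
Total = 324.59 + 1734.00 + 1684.21 + 231.05 = 3973.85 km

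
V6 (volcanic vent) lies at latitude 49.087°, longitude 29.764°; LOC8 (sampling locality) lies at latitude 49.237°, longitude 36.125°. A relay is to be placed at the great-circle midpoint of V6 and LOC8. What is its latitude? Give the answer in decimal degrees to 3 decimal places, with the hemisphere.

Bx = cos φ₂ cos Δλ = 0.648912,  By = cos φ₂ sin Δλ = 0.072340
φₘ = atan2(sin φ₁ + sin φ₂, √((cos φ₁ + Bx)² + By²)) = 49.20569°
λₘ = λ₁ + atan2(By, cos φ₁ + Bx) = 32.93968°

49.206°N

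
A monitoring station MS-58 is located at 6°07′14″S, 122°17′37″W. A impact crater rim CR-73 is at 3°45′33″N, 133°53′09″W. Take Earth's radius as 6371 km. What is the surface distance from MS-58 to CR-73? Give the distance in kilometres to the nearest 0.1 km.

1692.2 km

MS-58: φ = -6.12056°, λ = -122.29361°
CR-73: φ = +3.75917°, λ = -133.88583°
Δφ = 9.8797°,  Δλ = -11.5922°
a = sin²(Δφ/2) + cos φ₁ cos φ₂ sin²(Δλ/2) = 0.017534
c = 2·arcsin(√a) = 0.265610 rad = 15.2183°
d = R·c = 6371 × 0.265610 = 1692.2 km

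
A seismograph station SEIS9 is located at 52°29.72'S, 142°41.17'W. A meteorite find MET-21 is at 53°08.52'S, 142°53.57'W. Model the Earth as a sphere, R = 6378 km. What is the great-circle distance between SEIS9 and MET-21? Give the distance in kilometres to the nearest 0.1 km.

73.3 km

SEIS9: φ = -52.49533°, λ = -142.68617°
MET-21: φ = -53.14200°, λ = -142.89283°
Δφ = -0.6467°,  Δλ = -0.2067°
a = sin²(Δφ/2) + cos φ₁ cos φ₂ sin²(Δλ/2) = 0.000033
c = 2·arcsin(√a) = 0.011495 rad = 0.6586°
d = R·c = 6378 × 0.011495 = 73.3 km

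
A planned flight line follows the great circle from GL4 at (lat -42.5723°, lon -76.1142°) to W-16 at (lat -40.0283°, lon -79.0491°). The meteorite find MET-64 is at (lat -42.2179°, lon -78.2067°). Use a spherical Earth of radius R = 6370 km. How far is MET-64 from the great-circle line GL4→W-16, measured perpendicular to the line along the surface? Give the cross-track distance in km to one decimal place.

103.3 km

δ₁₃ = central angle GL4→MET-64 = 0.027671 rad  (haversine)
θ₁₃ = bearing GL4→MET-64 = 282.210°,  θ₁₂ = bearing GL4→W-16 = 318.107°
dₓₜ = R·arcsin(sin δ₁₃ · sin(θ₁₃ − θ₁₂)) = 6370·arcsin(0.02767·sin(-35.898°)) = -103.340 km
|dₓₜ| = 103.340 km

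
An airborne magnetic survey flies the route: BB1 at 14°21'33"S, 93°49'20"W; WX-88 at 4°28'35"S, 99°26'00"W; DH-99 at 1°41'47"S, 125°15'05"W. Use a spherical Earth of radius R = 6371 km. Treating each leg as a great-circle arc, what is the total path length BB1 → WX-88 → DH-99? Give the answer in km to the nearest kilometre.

4142 km

BB1: φ = -14.35917°, λ = -93.82222°
WX-88: φ = -4.47639°, λ = -99.43333°
DH-99: φ = -1.69639°, λ = -125.25139°
BB1→WX-88: c = 0.197637 rad, d = 1259.15 km
WX-88→DH-99: c = 0.452509 rad, d = 2882.94 km
Total = 1259.15 + 2882.94 = 4142.08 km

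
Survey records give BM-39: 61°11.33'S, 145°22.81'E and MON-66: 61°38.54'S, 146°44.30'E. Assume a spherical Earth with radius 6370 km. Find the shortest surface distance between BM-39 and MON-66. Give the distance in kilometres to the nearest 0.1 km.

BM-39: φ = -61.18883°, λ = +145.38017°
MON-66: φ = -61.64233°, λ = +146.73833°
Δφ = -0.4535°,  Δλ = 1.3582°
a = sin²(Δφ/2) + cos φ₁ cos φ₂ sin²(Δλ/2) = 0.000048
c = 2·arcsin(√a) = 0.013830 rad = 0.7924°
d = R·c = 6370 × 0.013830 = 88.1 km

88.1 km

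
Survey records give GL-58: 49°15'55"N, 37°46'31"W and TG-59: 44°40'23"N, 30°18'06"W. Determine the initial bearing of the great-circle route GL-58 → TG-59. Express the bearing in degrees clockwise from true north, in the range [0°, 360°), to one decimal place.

GL-58: φ = +49.26528°, λ = -37.77528°
TG-59: φ = +44.67306°, λ = -30.30167°
Δλ = 7.4736°
y = sin Δλ · cos φ₂ = 0.092496
x = cos φ₁ sin φ₂ − sin φ₁ cos φ₂ cos Δλ = -0.075486
θ = atan2(y, x) = 129.2178° → 129.2178° (mod 360°)

129.2°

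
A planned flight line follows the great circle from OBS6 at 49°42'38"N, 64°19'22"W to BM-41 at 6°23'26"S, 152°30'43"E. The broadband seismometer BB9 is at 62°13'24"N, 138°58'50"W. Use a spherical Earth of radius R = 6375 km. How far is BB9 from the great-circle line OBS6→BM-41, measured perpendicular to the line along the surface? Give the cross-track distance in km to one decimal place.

354.6 km

OBS6: φ = +49.71056°, λ = -64.32278°
BM-41: φ = -6.39056°, λ = +152.51194°
BB9: φ = +62.22333°, λ = -138.98056°
δ₁₃ = central angle OBS6→BB9 = 0.715713 rad  (haversine)
θ₁₃ = bearing OBS6→BB9 = 316.770°,  θ₁₂ = bearing OBS6→BM-41 = 311.909°
dₓₜ = R·arcsin(sin δ₁₃ · sin(θ₁₃ − θ₁₂)) = 6375·arcsin(0.65616·sin(4.861°)) = 354.627 km
|dₓₜ| = 354.627 km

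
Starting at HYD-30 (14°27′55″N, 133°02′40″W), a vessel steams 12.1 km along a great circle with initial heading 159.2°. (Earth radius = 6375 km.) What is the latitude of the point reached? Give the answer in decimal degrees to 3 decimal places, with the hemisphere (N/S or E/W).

HYD-30: φ = +14.46528°, λ = -133.04444°
δ = d/R = 12.1/6375 = 0.001898 rad
φ₂ = arcsin(sin φ₁ cos δ + cos φ₁ sin δ cos θ)
   = arcsin(0.24979·1.00000 + 0.96830·0.00190·-0.93483) = 14.36361°
λ₂ = λ₁ + atan2(sin θ sin δ cos φ₁, cos δ − sin φ₁ sin φ₂) = -133.00458°

14.364°N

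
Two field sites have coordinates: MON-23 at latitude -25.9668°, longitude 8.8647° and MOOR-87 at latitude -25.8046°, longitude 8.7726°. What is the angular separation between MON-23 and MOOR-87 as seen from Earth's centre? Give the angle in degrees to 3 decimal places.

0.182°

Δφ = 0.1622°,  Δλ = -0.0921°
a = sin²(Δφ/2) + cos φ₁ cos φ₂ sin²(Δλ/2) = 0.000003
c = 2·arcsin(√a) = 0.003179 rad = 0.1821°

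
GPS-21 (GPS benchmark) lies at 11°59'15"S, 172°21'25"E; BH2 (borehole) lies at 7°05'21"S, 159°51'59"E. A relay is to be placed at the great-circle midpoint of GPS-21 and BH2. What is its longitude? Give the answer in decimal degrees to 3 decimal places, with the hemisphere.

166.067°E

GPS-21: φ = -11.98750°, λ = +172.35694°
BH2: φ = -7.08917°, λ = +159.86639°
Bx = cos φ₂ cos Δλ = 0.968868,  By = cos φ₂ sin Δλ = -0.214625
φₘ = atan2(sin φ₁ + sin φ₂, √((cos φ₁ + Bx)² + By²)) = -9.59422°
λₘ = λ₁ + atan2(By, cos φ₁ + Bx) = 166.06660°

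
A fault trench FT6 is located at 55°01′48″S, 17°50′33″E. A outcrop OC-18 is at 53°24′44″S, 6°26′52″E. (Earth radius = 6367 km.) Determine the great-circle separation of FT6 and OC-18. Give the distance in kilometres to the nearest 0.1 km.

FT6: φ = -55.03000°, λ = +17.84250°
OC-18: φ = -53.41222°, λ = +6.44778°
Δφ = 1.6178°,  Δλ = -11.3947°
a = sin²(Δφ/2) + cos φ₁ cos φ₂ sin²(Δλ/2) = 0.003566
c = 2·arcsin(√a) = 0.119505 rad = 6.8472°
d = R·c = 6367 × 0.119505 = 760.9 km

760.9 km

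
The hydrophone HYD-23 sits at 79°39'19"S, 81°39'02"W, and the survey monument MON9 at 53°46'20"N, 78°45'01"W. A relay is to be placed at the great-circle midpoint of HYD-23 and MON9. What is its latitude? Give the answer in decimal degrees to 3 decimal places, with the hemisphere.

HYD-23: φ = -79.65528°, λ = -81.65056°
MON9: φ = +53.77222°, λ = -78.75028°
Bx = cos φ₂ cos Δλ = 0.590240,  By = cos φ₂ sin Δλ = 0.029903
φₘ = atan2(sin φ₁ + sin φ₂, √((cos φ₁ + Bx)² + By²)) = -12.94439°
λₘ = λ₁ + atan2(By, cos φ₁ + Bx) = -79.42603°

12.944°S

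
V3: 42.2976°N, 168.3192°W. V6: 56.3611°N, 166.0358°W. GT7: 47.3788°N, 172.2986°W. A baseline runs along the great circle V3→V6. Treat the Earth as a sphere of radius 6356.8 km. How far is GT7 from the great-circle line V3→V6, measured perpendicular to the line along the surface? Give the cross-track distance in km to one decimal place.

δ₁₃ = central angle V3→GT7 = 0.101408 rad  (haversine)
θ₁₃ = bearing V3→GT7 = 332.342°,  θ₁₂ = bearing V3→V6 = 5.184°
dₓₜ = R·arcsin(sin δ₁₃ · sin(θ₁₃ − θ₁₂)) = 6356.8·arcsin(0.10123·sin(327.158°)) = -349.173 km
|dₓₜ| = 349.173 km

349.2 km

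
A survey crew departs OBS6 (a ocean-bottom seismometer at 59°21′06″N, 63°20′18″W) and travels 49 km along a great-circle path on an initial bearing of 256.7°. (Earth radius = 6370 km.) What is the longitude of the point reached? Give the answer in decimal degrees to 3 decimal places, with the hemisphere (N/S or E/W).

OBS6: φ = +59.35167°, λ = -63.33833°
δ = d/R = 49/6370 = 0.007692 rad
φ₂ = arcsin(sin φ₁ cos δ + cos φ₁ sin δ cos θ)
   = arcsin(0.86031·0.99997 + 0.50977·0.00769·-0.23005) = 59.24758°
λ₂ = λ₁ + atan2(sin θ sin δ cos φ₁, cos δ − sin φ₁ sin φ₂) = -64.17718°

64.177°W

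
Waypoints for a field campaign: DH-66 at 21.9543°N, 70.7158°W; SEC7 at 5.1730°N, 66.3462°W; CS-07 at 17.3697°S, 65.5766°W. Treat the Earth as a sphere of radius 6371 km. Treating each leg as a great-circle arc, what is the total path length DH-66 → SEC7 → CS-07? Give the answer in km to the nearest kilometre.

4432 km

DH-66→SEC7: c = 0.302049 rad, d = 1924.36 km
SEC7→CS-07: c = 0.393668 rad, d = 2508.06 km
Total = 1924.36 + 2508.06 = 4432.41 km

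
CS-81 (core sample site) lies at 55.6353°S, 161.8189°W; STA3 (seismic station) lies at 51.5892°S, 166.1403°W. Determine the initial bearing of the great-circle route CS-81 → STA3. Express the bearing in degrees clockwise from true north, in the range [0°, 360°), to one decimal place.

325.9°

Δλ = -4.3214°
y = sin Δλ · cos φ₂ = -0.046815
x = cos φ₁ sin φ₂ − sin φ₁ cos φ₂ cos Δλ = 0.069101
θ = atan2(y, x) = -34.1173° → 325.8827° (mod 360°)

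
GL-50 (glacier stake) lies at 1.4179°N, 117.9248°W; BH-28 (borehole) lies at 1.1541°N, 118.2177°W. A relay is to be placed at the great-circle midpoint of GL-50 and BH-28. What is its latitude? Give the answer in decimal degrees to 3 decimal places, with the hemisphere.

1.286°N

Bx = cos φ₂ cos Δλ = 0.999784,  By = cos φ₂ sin Δλ = -0.005111
φₘ = atan2(sin φ₁ + sin φ₂, √((cos φ₁ + Bx)² + By²)) = 1.28600°
λₘ = λ₁ + atan2(By, cos φ₁ + Bx) = -118.07126°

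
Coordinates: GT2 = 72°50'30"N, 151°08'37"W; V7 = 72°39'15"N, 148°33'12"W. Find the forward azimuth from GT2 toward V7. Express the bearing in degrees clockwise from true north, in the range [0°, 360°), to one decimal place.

102.5°

GT2: φ = +72.84167°, λ = -151.14361°
V7: φ = +72.65417°, λ = -148.55333°
Δλ = 2.5903°
y = sin Δλ · cos φ₂ = 0.013474
x = cos φ₁ sin φ₂ − sin φ₁ cos φ₂ cos Δλ = -0.002981
θ = atan2(y, x) = 102.4770° → 102.4770° (mod 360°)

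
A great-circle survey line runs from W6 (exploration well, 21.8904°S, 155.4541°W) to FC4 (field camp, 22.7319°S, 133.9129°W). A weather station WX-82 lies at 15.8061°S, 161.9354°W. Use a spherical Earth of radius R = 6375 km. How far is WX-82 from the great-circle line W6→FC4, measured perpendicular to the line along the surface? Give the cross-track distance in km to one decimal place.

579.0 km

δ₁₃ = central angle W6→WX-82 = 0.150736 rad  (haversine)
θ₁₃ = bearing W6→WX-82 = 313.675°,  θ₁₂ = bearing W6→FC4 = 96.520°
dₓₜ = R·arcsin(sin δ₁₃ · sin(θ₁₃ − θ₁₂)) = 6375·arcsin(0.15017·sin(217.155°)) = -578.977 km
|dₓₜ| = 578.977 km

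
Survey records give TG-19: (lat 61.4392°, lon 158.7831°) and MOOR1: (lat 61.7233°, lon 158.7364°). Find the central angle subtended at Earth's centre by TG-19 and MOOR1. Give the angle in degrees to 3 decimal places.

0.285°

Δφ = 0.2841°,  Δλ = -0.0467°
a = sin²(Δφ/2) + cos φ₁ cos φ₂ sin²(Δλ/2) = 0.000006
c = 2·arcsin(√a) = 0.004974 rad = 0.2850°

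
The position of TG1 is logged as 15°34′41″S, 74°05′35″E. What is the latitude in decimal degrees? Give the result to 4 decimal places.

15.5781°S

15° + 34′/60 + 41″/3600 = 15 + 0.56667 + 0.01139 = 15.5781°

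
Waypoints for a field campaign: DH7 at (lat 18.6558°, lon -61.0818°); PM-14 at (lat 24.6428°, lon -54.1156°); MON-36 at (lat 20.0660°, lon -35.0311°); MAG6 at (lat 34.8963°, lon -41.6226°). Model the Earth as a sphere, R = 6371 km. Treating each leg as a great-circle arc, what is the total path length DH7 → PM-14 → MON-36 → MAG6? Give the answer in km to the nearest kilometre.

4777 km

DH7→PM-14: c = 0.153851 rad, d = 980.18 km
PM-14→MON-36: c = 0.317923 rad, d = 2025.48 km
MON-36→MAG6: c = 0.278039 rad, d = 1771.38 km
Total = 980.18 + 2025.48 + 1771.38 = 4777.05 km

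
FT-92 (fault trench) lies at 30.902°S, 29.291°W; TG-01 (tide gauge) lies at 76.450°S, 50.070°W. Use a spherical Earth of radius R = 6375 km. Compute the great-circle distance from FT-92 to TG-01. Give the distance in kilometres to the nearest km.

5184 km

Δφ = -45.5480°,  Δλ = -20.7790°
a = sin²(Δφ/2) + cos φ₁ cos φ₂ sin²(Δλ/2) = 0.156382
c = 2·arcsin(√a) = 0.813120 rad = 46.5883°
d = R·c = 6375 × 0.813120 = 5183.6 km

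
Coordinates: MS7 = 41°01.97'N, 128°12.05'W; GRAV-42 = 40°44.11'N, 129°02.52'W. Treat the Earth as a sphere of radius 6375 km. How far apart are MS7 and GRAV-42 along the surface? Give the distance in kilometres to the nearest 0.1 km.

78.1 km

MS7: φ = +41.03283°, λ = -128.20083°
GRAV-42: φ = +40.73517°, λ = -129.04200°
Δφ = -0.2977°,  Δλ = -0.8412°
a = sin²(Δφ/2) + cos φ₁ cos φ₂ sin²(Δλ/2) = 0.000038
c = 2·arcsin(√a) = 0.012255 rad = 0.7022°
d = R·c = 6375 × 0.012255 = 78.1 km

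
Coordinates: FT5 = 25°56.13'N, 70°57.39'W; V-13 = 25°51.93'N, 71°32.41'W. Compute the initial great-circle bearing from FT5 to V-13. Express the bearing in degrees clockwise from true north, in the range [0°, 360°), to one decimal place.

262.5°

FT5: φ = +25.93550°, λ = -70.95650°
V-13: φ = +25.86550°, λ = -71.54017°
Δλ = -0.5837°
y = sin Δλ · cos φ₂ = -0.009166
x = cos φ₁ sin φ₂ − sin φ₁ cos φ₂ cos Δλ = -0.001201
θ = atan2(y, x) = -97.4665° → 262.5335° (mod 360°)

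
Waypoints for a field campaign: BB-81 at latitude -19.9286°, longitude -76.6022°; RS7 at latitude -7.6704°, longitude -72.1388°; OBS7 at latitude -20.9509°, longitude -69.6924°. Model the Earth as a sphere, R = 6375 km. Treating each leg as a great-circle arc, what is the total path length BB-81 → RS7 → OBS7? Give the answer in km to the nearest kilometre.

2947 km

BB-81→RS7: c = 0.226870 rad, d = 1446.30 km
RS7→OBS7: c = 0.235432 rad, d = 1500.88 km
Total = 1446.30 + 1500.88 = 2947.18 km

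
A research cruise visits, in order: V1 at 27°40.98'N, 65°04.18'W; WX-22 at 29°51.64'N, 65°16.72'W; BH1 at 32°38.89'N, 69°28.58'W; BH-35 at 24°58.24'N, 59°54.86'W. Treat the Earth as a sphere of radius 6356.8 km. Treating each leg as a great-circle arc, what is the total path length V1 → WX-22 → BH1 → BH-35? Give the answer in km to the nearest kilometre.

V1: φ = +27.68300°, λ = -65.06967°
WX-22: φ = +29.86067°, λ = -65.27867°
BH1: φ = +32.64817°, λ = -69.47633°
BH-35: φ = +24.97067°, λ = -59.91433°
V1→WX-22: c = 0.038142 rad, d = 242.46 km
WX-22→BH1: c = 0.079293 rad, d = 504.05 km
BH1→BH-35: c = 0.198158 rad, d = 1259.65 km
Total = 242.46 + 504.05 + 1259.65 = 2006.16 km

2006 km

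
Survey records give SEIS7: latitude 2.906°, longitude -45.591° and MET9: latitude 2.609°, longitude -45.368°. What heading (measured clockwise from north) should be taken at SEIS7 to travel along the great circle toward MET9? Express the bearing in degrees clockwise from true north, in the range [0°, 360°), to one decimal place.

143.1°

Δλ = 0.2230°
y = sin Δλ · cos φ₂ = 0.003888
x = cos φ₁ sin φ₂ − sin φ₁ cos φ₂ cos Δλ = -0.005183
θ = atan2(y, x) = 143.1257° → 143.1257° (mod 360°)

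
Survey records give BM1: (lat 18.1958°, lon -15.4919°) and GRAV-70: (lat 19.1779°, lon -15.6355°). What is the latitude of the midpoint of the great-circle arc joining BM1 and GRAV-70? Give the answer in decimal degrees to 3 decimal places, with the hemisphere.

18.687°N

Bx = cos φ₂ cos Δλ = 0.944500,  By = cos φ₂ sin Δλ = -0.002367
φₘ = atan2(sin φ₁ + sin φ₂, √((cos φ₁ + Bx)² + By²)) = 18.68686°
λₘ = λ₁ + atan2(By, cos φ₁ + Bx) = -15.56349°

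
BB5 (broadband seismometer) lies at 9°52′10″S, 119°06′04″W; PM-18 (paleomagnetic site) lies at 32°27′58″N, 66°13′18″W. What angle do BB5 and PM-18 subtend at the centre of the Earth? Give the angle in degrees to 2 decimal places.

65.82°

BB5: φ = -9.86944°, λ = -119.10111°
PM-18: φ = +32.46611°, λ = -66.22167°
Δφ = 42.3356°,  Δλ = 52.8794°
a = sin²(Δφ/2) + cos φ₁ cos φ₂ sin²(Δλ/2) = 0.295186
c = 2·arcsin(√a) = 1.148750 rad = 65.8185°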